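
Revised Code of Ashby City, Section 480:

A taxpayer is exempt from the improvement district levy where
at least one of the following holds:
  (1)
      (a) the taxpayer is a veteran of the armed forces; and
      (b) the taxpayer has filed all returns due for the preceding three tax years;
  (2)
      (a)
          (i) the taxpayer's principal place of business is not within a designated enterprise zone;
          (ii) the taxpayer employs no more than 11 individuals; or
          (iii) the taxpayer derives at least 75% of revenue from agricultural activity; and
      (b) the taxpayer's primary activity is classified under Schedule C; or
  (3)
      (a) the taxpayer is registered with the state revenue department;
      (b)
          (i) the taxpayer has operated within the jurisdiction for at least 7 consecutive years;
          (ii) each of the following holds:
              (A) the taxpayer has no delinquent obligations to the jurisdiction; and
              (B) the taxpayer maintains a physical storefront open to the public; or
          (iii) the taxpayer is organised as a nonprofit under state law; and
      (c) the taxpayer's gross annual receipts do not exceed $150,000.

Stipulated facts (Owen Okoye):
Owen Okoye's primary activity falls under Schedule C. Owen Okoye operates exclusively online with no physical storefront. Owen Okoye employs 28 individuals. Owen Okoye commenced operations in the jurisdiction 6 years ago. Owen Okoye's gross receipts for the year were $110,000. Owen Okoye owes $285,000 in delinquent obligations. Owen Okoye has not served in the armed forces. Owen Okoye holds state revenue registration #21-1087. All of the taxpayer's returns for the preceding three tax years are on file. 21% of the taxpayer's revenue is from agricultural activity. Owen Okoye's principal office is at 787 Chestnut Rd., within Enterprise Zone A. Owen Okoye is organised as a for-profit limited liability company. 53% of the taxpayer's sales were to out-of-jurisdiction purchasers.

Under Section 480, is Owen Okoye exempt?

(a) veteran — fails.
(b) returns current — met.
(1): F AND T → false.
(i) not (in enterprise zone) — not met.
(ii) ≤ 11 employees — not met.
(iii) ≥75% agricultural — not met.
(a): F OR F OR F → false.
(b) Schedule C activity — holds.
(2) = F AND T = false.
(a) state-registered — holds.
(i) ≥ 7 yrs in jurisdiction — fails.
(A) no delinquency — not met.
(B) has storefront — not satisfied.
(ii): F AND F → false.
(iii) nonprofit — not met.
(b): F OR F OR F → false.
(c) receipts ≤ $150,000 — satisfied.
(3) = T AND F AND T = false.
Overall: F OR F OR F → false.

No — not exempt.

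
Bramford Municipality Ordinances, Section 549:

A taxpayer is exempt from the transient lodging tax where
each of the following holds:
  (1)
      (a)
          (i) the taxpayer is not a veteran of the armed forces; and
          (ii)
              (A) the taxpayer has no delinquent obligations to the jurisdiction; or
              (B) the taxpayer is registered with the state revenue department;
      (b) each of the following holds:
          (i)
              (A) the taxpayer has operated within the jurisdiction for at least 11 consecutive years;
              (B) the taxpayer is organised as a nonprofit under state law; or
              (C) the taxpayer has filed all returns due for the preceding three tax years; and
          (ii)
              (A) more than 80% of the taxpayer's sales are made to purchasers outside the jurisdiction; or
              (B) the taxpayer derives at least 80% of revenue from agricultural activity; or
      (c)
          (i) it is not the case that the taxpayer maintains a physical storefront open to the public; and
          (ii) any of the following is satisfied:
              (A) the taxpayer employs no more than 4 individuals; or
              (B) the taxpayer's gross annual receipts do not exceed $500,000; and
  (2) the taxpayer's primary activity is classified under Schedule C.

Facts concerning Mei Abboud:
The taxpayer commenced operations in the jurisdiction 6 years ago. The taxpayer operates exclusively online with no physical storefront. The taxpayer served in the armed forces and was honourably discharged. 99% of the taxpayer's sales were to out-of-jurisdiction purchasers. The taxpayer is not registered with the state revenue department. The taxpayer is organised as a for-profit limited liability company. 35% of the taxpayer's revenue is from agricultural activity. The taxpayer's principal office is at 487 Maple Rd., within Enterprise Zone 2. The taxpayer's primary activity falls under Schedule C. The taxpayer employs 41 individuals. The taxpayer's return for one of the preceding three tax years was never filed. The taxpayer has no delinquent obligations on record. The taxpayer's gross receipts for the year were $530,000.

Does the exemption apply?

No — not exempt.

(i) not (veteran) — not satisfied.
(A) no delinquency — met.
(B) state-registered — not satisfied.
(ii): T OR F → true.
(a): F AND T → false.
(A) ≥ 11 yrs in jurisdiction — not satisfied.
(B) nonprofit — not met.
(C) returns current — fails.
So (i) is not satisfied (F OR F OR F).
(A) >80% out-of-jur. sales — holds.
(B) ≥80% agricultural — not satisfied.
(ii) = T OR F = true.
(b) = F AND T = false.
(i) not (has storefront) — holds.
(A) ≤ 4 employees — fails.
(B) receipts ≤ $500,000 — not met.
(ii) = F OR F = false.
(c) = T AND F = false.
(1): F OR F OR F → false.
(2) Schedule C activity — satisfied.
So Overall is not satisfied (F AND T).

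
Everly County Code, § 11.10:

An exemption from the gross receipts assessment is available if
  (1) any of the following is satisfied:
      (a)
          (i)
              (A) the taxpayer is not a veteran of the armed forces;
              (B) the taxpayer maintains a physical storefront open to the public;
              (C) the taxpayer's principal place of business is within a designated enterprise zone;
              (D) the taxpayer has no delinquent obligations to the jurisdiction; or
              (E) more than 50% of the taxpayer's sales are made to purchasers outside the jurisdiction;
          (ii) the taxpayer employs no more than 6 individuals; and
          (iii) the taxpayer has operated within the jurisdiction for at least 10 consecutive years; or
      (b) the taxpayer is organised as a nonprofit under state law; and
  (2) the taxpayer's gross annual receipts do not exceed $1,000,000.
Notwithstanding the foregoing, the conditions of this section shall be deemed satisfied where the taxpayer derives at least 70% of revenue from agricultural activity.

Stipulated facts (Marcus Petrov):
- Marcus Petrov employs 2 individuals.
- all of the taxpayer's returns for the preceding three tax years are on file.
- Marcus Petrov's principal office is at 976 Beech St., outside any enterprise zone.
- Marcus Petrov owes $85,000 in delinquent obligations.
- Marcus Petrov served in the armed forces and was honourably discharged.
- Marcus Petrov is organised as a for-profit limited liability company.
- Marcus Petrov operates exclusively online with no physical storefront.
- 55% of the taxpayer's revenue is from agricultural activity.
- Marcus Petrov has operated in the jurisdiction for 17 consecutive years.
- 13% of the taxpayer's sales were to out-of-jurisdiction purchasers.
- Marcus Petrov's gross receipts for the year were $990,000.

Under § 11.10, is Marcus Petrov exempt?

No — not exempt.

(A) not (veteran) — not satisfied.
(B) has storefront — not satisfied.
(C) in enterprise zone — not satisfied.
(D) no delinquency — fails.
(E) >50% out-of-jur. sales — fails.
(i): F OR F OR F OR F OR F → false.
(ii) ≤ 6 employees — met.
(iii) ≥ 10 yrs in jurisdiction — satisfied.
(a) = F AND T AND T = false.
(b) nonprofit — not satisfied.
So (1) is not satisfied (F OR F).
(2) receipts ≤ $1,000,000 — holds.
So Overall is not satisfied (F AND T).
Exception (≥70% agricultural) — not satisfied.
Result: main false OR exception false → false.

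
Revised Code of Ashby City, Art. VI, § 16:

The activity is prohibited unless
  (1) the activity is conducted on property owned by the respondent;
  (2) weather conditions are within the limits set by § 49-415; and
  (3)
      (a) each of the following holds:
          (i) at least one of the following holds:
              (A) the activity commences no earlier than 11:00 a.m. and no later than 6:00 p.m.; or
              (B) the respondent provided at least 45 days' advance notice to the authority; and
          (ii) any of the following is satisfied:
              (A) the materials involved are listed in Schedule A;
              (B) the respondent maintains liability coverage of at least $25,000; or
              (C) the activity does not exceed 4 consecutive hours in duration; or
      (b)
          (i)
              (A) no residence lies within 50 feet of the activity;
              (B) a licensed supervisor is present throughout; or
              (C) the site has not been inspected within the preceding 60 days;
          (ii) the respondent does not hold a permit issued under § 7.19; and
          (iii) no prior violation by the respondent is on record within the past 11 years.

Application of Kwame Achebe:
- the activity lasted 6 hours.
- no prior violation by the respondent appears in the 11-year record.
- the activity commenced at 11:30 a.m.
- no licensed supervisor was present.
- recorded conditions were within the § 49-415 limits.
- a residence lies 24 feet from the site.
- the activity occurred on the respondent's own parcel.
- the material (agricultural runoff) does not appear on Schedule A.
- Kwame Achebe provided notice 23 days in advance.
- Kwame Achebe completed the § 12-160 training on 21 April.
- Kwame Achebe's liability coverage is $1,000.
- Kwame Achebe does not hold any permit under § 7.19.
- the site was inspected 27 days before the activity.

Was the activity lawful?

No — unlawful.

(1) own property — holds.
(2) weather ok — satisfied.
(A) start within hours — satisfied.
(B) ≥45 days' notice — fails.
(i): T OR F → true.
(A) Schedule A material — not met.
(B) coverage ≥ $25,000 — not met.
(C) ≤ 4 hrs duration — fails.
So (ii) is not satisfied (F OR F OR F).
(a): T AND F → false.
(A) no residence in 50 ft — not met.
(B) supervisor present — fails.
(C) not (site inspected) — fails.
(i) = F OR F OR F = false.
(ii) not (holds permit) — satisfied.
(iii) no prior violation — satisfied.
(b) = F AND T AND T = false.
(3): F OR F → false.
Overall: T AND T AND F → false.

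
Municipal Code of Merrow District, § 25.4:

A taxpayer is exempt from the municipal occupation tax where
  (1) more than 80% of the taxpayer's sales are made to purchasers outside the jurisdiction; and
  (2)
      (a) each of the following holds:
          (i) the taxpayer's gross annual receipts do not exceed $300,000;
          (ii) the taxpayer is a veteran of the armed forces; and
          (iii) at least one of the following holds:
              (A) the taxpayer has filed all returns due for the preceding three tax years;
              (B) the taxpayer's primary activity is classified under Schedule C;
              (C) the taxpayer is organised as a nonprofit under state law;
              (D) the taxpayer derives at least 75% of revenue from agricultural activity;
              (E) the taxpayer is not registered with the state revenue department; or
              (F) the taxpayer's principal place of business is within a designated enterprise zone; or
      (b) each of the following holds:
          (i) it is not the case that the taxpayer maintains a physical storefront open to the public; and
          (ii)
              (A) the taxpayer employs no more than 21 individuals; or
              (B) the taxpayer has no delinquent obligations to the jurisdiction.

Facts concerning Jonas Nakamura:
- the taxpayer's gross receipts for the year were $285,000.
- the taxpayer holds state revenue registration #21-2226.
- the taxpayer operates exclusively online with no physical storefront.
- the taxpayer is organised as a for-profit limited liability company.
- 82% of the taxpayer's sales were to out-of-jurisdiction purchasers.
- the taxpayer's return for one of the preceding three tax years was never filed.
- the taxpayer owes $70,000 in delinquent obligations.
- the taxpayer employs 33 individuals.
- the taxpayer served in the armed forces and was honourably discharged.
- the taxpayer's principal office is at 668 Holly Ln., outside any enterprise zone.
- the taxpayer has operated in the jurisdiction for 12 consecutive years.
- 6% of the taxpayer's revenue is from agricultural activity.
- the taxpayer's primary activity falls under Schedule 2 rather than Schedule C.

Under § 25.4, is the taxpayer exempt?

No — not exempt.

(1) >80% out-of-jur. sales — met.
(i) receipts ≤ $300,000 — satisfied.
(ii) veteran — holds.
(A) returns current — not satisfied.
(B) Schedule C activity — fails.
(C) nonprofit — not met.
(D) ≥75% agricultural — not satisfied.
(E) not (state-registered) — fails.
(F) in enterprise zone — not met.
So (iii) is not satisfied (F OR F OR F OR F OR F OR F).
(a): T AND T AND F → false.
(i) not (has storefront) — met.
(A) ≤ 21 employees — not satisfied.
(B) no delinquency — not satisfied.
(ii) = F OR F = false.
(b): T AND F → false.
So (2) is not satisfied (F OR F).
Overall: T AND F → false.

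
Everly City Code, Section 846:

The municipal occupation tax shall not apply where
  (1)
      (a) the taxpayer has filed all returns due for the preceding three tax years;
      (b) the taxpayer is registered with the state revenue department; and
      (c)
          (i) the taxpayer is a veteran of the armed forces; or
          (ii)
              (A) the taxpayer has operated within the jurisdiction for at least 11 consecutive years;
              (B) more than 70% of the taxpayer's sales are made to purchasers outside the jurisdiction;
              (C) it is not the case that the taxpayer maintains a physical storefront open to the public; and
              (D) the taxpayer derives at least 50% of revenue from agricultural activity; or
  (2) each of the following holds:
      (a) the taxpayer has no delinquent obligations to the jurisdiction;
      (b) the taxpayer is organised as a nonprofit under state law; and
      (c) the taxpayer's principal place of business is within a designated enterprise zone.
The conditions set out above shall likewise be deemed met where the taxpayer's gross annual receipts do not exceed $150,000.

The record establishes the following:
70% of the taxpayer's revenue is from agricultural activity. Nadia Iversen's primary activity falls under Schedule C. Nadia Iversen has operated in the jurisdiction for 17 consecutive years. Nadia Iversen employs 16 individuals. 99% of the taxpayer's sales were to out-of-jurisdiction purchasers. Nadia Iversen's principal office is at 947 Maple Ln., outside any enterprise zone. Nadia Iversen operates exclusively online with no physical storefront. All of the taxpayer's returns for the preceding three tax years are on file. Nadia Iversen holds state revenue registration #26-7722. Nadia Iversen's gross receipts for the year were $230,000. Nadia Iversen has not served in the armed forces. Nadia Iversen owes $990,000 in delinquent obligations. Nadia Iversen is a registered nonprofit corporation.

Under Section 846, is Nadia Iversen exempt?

Yes — exempt.

(a) returns current — satisfied.
(b) state-registered — satisfied.
(i) veteran — not met.
(A) ≥ 11 yrs in jurisdiction — satisfied.
(B) >70% out-of-jur. sales — satisfied.
(C) not (has storefront) — satisfied.
(D) ≥50% agricultural — holds.
(ii) = T AND T AND T AND T = true.
So (c) is satisfied (F OR T).
(1): T AND T AND T → true.
(a) no delinquency — fails.
(b) nonprofit — satisfied.
(c) in enterprise zone — not satisfied.
(2) = F AND T AND F = false.
So Overall is satisfied (T OR F).
Exception (receipts ≤ $150,000) — not satisfied.
Result: main true OR exception false → true.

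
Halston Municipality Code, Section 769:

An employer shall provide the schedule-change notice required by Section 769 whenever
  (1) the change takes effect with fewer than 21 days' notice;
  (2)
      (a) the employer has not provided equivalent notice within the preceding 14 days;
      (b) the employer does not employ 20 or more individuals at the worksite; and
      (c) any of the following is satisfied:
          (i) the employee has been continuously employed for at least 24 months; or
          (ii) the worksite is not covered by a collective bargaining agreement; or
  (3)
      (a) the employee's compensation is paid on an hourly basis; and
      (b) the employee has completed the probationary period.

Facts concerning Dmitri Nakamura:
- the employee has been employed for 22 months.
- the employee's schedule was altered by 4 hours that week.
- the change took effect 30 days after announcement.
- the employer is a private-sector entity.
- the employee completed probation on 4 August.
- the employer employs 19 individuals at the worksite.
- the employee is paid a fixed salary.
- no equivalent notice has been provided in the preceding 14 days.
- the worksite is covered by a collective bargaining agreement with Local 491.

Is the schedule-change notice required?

No — not required.

(1) < 21 days' notice — not met.
(a) no recent notice — satisfied.
(b) not (≥ 20 at site) — holds.
(i) tenure ≥ 24 mo. — fails.
(ii) no CBA — not satisfied.
So (c) is not satisfied (F OR F).
So (2) is not satisfied (T AND T AND F).
(a) hourly-paid — fails.
(b) past probation — met.
(3) = F AND T = false.
Overall: F OR F OR F → false.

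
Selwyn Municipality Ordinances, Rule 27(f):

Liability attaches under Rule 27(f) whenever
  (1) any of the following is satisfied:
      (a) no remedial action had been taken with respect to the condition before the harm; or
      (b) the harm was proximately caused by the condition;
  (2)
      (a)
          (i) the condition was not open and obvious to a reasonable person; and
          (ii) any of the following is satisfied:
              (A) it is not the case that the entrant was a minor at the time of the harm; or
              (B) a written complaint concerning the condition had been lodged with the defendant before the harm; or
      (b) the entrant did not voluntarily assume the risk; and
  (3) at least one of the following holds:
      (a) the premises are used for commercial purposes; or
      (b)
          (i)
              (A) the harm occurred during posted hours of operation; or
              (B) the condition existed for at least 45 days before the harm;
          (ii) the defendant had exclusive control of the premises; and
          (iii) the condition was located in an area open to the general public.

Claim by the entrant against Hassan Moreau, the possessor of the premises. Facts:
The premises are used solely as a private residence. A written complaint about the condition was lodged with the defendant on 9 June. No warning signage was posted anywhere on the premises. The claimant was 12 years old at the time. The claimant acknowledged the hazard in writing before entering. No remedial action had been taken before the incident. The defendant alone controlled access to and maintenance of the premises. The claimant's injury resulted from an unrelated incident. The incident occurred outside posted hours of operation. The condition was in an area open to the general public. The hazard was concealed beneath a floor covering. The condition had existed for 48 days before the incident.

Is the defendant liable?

(a) no remedial action — met.
(b) proximate cause — fails.
So (1) is satisfied (T OR F).
(i) not open/obvious — holds.
(A) not (entrant a minor) — not met.
(B) complaint lodged — holds.
So (ii) is satisfied (F OR T).
So (a) is satisfied (T AND T).
(b) no assumed risk — fails.
So (2) is satisfied (T OR F).
(a) commercial use — fails.
(A) during posted hours — not satisfied.
(B) condition ≥45 days old — met.
(i): F OR T → true.
(ii) exclusive control — met.
(iii) public area — met.
So (b) is satisfied (T AND T AND T).
(3) = F OR T = true.
Overall = T AND T AND T = true.

Yes — liable.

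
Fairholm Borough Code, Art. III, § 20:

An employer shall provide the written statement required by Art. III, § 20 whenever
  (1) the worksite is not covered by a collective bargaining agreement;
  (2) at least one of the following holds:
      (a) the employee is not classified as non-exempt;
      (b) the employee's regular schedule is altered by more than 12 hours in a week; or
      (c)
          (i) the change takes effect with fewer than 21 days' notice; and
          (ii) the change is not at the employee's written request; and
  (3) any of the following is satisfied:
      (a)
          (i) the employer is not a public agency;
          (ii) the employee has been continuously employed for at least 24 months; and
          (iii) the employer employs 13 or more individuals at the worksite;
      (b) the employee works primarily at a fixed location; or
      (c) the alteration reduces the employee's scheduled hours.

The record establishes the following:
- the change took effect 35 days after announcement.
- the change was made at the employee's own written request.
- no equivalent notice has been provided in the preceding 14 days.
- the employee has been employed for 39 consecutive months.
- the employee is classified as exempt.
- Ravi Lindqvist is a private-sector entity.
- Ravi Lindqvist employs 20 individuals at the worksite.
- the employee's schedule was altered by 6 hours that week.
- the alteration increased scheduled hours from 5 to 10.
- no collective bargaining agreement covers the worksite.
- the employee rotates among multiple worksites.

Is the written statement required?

(1) no CBA — met.
(a) not (non-exempt) — met.
(b) schedule shift > 12h — fails.
(i) < 21 days' notice — not met.
(ii) not employee-requested — not met.
(c): F AND F → false.
(2): T OR F OR F → true.
(i) not (public agency) — holds.
(ii) tenure ≥ 24 mo. — satisfied.
(iii) ≥ 13 at site — holds.
So (a) is satisfied (T AND T AND T).
(b) fixed location — fails.
(c) hours reduced — not satisfied.
So (3) is satisfied (T OR F OR F).
Overall: T AND T AND T → true.

Yes — required.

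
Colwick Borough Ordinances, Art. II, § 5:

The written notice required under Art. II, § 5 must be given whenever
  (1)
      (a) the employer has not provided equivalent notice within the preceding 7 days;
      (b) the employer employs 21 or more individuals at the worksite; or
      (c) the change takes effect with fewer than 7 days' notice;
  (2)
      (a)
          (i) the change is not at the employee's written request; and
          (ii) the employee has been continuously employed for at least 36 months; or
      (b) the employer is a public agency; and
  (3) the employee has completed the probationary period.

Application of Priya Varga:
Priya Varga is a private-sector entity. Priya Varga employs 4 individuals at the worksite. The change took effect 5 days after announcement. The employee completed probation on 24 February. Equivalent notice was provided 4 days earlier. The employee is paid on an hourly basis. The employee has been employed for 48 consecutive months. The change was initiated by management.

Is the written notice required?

(a) no recent notice — not satisfied.
(b) ≥ 21 at site — not met.
(c) < 7 days' notice — holds.
(1): F OR F OR T → true.
(i) not employee-requested — satisfied.
(ii) tenure ≥ 36 mo. — holds.
So (a) is satisfied (T AND T).
(b) public agency — fails.
So (2) is satisfied (T OR F).
(3) past probation — satisfied.
Overall = T AND T AND T = true.

Yes — required.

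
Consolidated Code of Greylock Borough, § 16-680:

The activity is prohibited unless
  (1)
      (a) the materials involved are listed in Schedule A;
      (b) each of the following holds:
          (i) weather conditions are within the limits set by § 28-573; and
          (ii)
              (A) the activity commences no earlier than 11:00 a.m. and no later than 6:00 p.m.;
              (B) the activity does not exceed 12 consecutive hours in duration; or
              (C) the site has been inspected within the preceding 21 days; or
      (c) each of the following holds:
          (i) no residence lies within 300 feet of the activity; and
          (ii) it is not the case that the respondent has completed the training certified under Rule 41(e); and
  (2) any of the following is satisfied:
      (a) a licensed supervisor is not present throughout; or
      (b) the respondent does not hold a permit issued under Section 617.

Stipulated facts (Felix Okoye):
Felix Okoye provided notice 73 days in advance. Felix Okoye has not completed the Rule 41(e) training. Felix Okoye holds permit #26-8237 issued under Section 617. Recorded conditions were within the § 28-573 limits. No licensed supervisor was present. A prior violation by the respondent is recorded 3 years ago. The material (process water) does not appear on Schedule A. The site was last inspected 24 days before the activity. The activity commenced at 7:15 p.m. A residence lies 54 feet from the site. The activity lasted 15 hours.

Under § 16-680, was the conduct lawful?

No — unlawful.

(a) Schedule A material — not satisfied.
(i) weather ok — satisfied.
(A) start within hours — fails.
(B) ≤ 12 hrs duration — not satisfied.
(C) site inspected — not satisfied.
(ii) = F OR F OR F = false.
(b): T AND F → false.
(i) no residence in 300 ft — fails.
(ii) not (training certified) — satisfied.
So (c) is not satisfied (F AND T).
(1): F OR F OR F → false.
(a) not (supervisor present) — satisfied.
(b) not (holds permit) — fails.
(2) = T OR F = true.
Overall = F AND T = false.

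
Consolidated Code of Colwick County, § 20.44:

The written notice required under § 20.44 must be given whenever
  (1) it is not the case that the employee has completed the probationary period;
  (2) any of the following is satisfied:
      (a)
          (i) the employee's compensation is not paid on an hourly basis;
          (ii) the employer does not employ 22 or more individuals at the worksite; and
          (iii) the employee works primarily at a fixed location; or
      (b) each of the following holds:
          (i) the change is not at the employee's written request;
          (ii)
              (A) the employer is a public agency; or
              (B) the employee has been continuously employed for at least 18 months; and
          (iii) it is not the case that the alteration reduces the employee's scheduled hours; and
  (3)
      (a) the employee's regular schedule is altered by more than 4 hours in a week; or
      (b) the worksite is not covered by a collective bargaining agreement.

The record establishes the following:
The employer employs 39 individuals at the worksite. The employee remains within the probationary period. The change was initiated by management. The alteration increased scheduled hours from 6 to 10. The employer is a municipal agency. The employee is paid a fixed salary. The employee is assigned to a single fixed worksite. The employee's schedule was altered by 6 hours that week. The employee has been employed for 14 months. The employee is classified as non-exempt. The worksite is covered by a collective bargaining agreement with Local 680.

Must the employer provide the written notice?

(1) not (past probation) — satisfied.
(i) not (hourly-paid) — holds.
(ii) not (≥ 22 at site) — fails.
(iii) fixed location — met.
So (a) is not satisfied (T AND F AND T).
(i) not employee-requested — satisfied.
(A) public agency — holds.
(B) tenure ≥ 18 mo. — not met.
(ii) = T OR F = true.
(iii) not (hours reduced) — satisfied.
(b): T AND T AND T → true.
So (2) is satisfied (F OR T).
(a) schedule shift > 4h — met.
(b) no CBA — fails.
So (3) is satisfied (T OR F).
Overall = T AND T AND T = true.

Yes — required.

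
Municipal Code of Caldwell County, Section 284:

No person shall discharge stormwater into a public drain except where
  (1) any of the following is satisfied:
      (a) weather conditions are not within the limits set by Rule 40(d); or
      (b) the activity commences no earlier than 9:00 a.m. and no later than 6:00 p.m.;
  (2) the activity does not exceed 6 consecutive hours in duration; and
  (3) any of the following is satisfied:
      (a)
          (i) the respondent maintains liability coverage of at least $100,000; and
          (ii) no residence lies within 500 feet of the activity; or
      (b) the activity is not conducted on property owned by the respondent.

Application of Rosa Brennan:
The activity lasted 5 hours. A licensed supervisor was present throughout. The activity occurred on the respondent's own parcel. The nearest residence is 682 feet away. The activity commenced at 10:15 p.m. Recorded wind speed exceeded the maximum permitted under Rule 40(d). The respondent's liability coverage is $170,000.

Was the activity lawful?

(a) not (weather ok) — met.
(b) start within hours — not met.
(1) = T OR F = true.
(2) ≤ 6 hrs duration — holds.
(i) coverage ≥ $100,000 — holds.
(ii) no residence in 500 ft — holds.
(a): T AND T → true.
(b) not (own property) — not satisfied.
So (3) is satisfied (T OR F).
Overall = T AND T AND T = true.

Yes — lawful.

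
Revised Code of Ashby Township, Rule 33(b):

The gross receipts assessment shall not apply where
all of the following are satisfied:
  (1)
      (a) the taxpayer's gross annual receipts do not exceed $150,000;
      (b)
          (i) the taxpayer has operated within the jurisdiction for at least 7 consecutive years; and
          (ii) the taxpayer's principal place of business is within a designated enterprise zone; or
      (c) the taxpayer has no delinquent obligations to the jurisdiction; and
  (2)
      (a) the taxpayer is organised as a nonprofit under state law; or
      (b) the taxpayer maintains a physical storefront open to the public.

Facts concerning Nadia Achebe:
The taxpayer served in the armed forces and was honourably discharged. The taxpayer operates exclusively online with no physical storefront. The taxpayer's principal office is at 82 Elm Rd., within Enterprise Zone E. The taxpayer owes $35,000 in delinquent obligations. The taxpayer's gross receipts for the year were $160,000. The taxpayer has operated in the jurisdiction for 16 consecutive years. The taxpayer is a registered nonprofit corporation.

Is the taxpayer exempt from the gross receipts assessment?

Yes — exempt.

(a) receipts ≤ $150,000 — fails.
(i) ≥ 7 yrs in jurisdiction — satisfied.
(ii) in enterprise zone — holds.
So (b) is satisfied (T AND T).
(c) no delinquency — not satisfied.
(1) = F OR T OR F = true.
(a) nonprofit — met.
(b) has storefront — fails.
(2): T OR F → true.
So Overall is satisfied (T AND T).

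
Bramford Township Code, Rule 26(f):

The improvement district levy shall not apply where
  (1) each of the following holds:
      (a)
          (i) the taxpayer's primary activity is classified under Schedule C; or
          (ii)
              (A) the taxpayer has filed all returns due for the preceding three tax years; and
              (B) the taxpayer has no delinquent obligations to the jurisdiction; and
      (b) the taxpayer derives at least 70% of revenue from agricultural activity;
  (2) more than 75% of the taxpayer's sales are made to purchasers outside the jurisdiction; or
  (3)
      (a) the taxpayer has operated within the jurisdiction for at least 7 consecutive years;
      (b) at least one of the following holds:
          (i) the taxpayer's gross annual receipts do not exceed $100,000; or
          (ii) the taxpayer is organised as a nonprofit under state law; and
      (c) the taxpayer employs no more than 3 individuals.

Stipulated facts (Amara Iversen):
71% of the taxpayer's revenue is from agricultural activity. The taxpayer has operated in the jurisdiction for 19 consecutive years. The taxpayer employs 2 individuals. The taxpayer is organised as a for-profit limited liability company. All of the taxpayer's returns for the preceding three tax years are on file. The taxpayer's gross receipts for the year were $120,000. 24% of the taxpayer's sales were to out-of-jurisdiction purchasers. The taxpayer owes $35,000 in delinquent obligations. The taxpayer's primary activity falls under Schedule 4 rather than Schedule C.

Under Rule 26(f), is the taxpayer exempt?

No — not exempt.

(i) Schedule C activity — fails.
(A) returns current — holds.
(B) no delinquency — not met.
So (ii) is not satisfied (T AND F).
So (a) is not satisfied (F OR F).
(b) ≥70% agricultural — satisfied.
(1) = F AND T = false.
(2) >75% out-of-jur. sales — fails.
(a) ≥ 7 yrs in jurisdiction — holds.
(i) receipts ≤ $100,000 — fails.
(ii) nonprofit — fails.
So (b) is not satisfied (F OR F).
(c) ≤ 3 employees — met.
(3): T AND F AND T → false.
Overall = F OR F OR F = false.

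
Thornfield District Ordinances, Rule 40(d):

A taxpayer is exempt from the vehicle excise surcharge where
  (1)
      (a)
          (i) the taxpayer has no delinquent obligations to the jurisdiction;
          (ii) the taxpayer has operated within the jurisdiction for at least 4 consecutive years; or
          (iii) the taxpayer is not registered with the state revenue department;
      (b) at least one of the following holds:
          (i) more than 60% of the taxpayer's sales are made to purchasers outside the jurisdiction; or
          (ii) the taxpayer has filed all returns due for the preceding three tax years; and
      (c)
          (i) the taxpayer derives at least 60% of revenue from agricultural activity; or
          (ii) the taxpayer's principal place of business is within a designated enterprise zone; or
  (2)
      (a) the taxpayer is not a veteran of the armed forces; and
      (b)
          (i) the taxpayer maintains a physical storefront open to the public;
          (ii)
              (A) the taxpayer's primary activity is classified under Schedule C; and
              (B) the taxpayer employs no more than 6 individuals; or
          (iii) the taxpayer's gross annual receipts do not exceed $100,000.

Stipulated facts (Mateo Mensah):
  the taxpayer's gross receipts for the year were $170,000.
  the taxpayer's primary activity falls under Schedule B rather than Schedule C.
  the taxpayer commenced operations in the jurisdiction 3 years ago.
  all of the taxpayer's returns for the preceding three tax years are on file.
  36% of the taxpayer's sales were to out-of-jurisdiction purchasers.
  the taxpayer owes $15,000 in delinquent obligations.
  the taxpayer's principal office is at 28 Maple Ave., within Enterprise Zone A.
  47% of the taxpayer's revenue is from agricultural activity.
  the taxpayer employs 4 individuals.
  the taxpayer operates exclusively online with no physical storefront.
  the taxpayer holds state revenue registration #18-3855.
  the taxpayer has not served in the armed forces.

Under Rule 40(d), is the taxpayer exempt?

No — not exempt.

(i) no delinquency — fails.
(ii) ≥ 4 yrs in jurisdiction — fails.
(iii) not (state-registered) — not satisfied.
(a): F OR F OR F → false.
(i) >60% out-of-jur. sales — not satisfied.
(ii) returns current — met.
So (b) is satisfied (F OR T).
(i) ≥60% agricultural — not met.
(ii) in enterprise zone — satisfied.
(c): F OR T → true.
(1) = F AND T AND T = false.
(a) not (veteran) — met.
(i) has storefront — fails.
(A) Schedule C activity — fails.
(B) ≤ 6 employees — holds.
(ii): F AND T → false.
(iii) receipts ≤ $100,000 — not satisfied.
(b) = F OR F OR F = false.
(2) = T AND F = false.
So Overall is not satisfied (F OR F).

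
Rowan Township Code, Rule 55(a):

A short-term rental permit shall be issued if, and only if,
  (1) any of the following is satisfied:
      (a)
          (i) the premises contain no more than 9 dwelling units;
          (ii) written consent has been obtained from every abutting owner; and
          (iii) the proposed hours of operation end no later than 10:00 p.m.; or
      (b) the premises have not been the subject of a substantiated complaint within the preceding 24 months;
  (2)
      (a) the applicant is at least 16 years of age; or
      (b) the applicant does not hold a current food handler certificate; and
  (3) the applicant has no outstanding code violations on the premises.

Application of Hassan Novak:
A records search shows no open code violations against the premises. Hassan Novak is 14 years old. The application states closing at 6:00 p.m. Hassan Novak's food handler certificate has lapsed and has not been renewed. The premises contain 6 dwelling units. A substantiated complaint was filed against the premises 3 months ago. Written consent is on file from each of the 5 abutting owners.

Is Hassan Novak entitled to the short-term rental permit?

Yes — granted.

(i) ≤ 9 units — satisfied.
(ii) all abutters consent — holds.
(iii) closes by 10 p.m. — satisfied.
(a) = T AND T AND T = true.
(b) no complaint in 24 mo. — not satisfied.
So (1) is satisfied (T OR F).
(a) age ≥ 16 — fails.
(b) not (food handler cert.) — satisfied.
(2): F OR T → true.
(3) no code violations — satisfied.
Overall: T AND T AND T → true.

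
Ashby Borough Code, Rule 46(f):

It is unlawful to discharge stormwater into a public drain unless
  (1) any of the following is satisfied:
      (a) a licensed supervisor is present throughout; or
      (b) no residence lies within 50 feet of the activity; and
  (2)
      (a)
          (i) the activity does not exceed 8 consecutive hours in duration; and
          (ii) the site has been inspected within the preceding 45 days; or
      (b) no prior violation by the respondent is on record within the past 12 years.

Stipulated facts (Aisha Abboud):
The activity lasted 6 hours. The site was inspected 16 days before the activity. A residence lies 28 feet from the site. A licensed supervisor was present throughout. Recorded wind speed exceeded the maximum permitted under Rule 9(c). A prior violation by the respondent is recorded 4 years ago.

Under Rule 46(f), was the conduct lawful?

(a) supervisor present — holds.
(b) no residence in 50 ft — not satisfied.
(1): T OR F → true.
(i) ≤ 8 hrs duration — satisfied.
(ii) site inspected — holds.
So (a) is satisfied (T AND T).
(b) no prior violation — not satisfied.
(2) = T OR F = true.
Overall = T AND T = true.

Yes — lawful.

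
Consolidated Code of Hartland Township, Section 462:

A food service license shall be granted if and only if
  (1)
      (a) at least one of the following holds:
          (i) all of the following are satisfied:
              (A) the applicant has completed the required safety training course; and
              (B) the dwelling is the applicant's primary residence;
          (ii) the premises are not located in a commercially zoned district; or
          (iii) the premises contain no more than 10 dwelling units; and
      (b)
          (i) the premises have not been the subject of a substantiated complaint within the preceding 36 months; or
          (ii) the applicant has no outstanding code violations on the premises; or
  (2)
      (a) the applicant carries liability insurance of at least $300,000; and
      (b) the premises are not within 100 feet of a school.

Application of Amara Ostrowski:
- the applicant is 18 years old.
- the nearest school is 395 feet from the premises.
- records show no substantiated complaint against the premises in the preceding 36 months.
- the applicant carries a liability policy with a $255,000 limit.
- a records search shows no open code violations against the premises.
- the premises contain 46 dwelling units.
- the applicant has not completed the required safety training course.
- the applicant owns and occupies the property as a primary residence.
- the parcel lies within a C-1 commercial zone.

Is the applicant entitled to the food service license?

No — denied.

(A) safety training — fails.
(B) primary residence — satisfied.
So (i) is not satisfied (F AND T).
(ii) not (commercially zoned) — not met.
(iii) ≤ 10 units — fails.
So (a) is not satisfied (F OR F OR F).
(i) no complaint in 36 mo. — satisfied.
(ii) no code violations — satisfied.
(b): T OR T → true.
(1) = F AND T = false.
(a) insurance ≥ $300,000 — fails.
(b) ≥100 ft from school — holds.
(2) = F AND T = false.
Overall: F OR F → false.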